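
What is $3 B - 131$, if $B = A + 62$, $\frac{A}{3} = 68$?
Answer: $667$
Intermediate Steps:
$A = 204$ ($A = 3 \cdot 68 = 204$)
$B = 266$ ($B = 204 + 62 = 266$)
$3 B - 131 = 3 \cdot 266 - 131 = 798 - 131 = 667$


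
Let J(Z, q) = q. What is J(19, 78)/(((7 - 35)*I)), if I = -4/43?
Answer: 1677/56 ≈ 29.946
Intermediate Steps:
I = -4/43 (I = -4*1/43 = -4/43 ≈ -0.093023)
J(19, 78)/(((7 - 35)*I)) = 78/(((7 - 35)*(-4/43))) = 78/((-28*(-4/43))) = 78/(112/43) = 78*(43/112) = 1677/56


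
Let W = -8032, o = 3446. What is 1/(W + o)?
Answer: -1/4586 ≈ -0.00021805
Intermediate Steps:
1/(W + o) = 1/(-8032 + 3446) = 1/(-4586) = -1/4586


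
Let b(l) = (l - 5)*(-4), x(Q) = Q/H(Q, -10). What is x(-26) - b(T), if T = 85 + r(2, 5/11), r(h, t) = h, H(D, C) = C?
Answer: 1653/5 ≈ 330.60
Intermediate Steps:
x(Q) = -Q/10 (x(Q) = Q/(-10) = Q*(-⅒) = -Q/10)
T = 87 (T = 85 + 2 = 87)
b(l) = 20 - 4*l (b(l) = (-5 + l)*(-4) = 20 - 4*l)
x(-26) - b(T) = -⅒*(-26) - (20 - 4*87) = 13/5 - (20 - 348) = 13/5 - 1*(-328) = 13/5 + 328 = 1653/5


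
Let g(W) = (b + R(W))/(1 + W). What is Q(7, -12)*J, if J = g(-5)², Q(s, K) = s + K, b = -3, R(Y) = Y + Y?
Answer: -845/16 ≈ -52.813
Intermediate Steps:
R(Y) = 2*Y
g(W) = (-3 + 2*W)/(1 + W)
Q(s, K) = K + s
J = 169/16 (J = ((-3 + 2*(-5))/(1 - 5))² = ((-3 - 10)/(-4))² = (-¼*(-13))² = (13/4)² = 169/16 ≈ 10.563)
Q(7, -12)*J = (-12 + 7)*(169/16) = -5*169/16 = -845/16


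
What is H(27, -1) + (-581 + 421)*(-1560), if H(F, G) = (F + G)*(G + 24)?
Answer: 250198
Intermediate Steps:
H(F, G) = (24 + G)*(F + G) (H(F, G) = (F + G)*(24 + G) = (24 + G)*(F + G))
H(27, -1) + (-581 + 421)*(-1560) = ((-1)² + 24*27 + 24*(-1) + 27*(-1)) + (-581 + 421)*(-1560) = (1 + 648 - 24 - 27) - 160*(-1560) = 598 + 249600 = 250198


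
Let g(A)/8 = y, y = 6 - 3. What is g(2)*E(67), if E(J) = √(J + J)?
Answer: 24*√134 ≈ 277.82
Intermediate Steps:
E(J) = √2*√J (E(J) = √(2*J) = √2*√J)
y = 3
g(A) = 24 (g(A) = 8*3 = 24)
g(2)*E(67) = 24*(√2*√67) = 24*√134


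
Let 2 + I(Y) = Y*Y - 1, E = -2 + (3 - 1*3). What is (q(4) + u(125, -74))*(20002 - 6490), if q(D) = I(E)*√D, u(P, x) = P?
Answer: 1716024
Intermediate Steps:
E = -2 (E = -2 + (3 - 3) = -2 + 0 = -2)
I(Y) = -3 + Y² (I(Y) = -2 + (Y*Y - 1) = -2 + (Y² - 1) = -2 + (-1 + Y²) = -3 + Y²)
q(D) = √D (q(D) = (-3 + (-2)²)*√D = (-3 + 4)*√D = 1*√D = √D)
(q(4) + u(125, -74))*(20002 - 6490) = (√4 + 125)*(20002 - 6490) = (2 + 125)*13512 = 127*13512 = 1716024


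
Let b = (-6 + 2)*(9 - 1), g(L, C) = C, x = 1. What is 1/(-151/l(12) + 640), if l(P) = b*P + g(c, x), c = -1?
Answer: 383/245271 ≈ 0.0015615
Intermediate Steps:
b = -32 (b = -4*8 = -32)
l(P) = 1 - 32*P (l(P) = -32*P + 1 = 1 - 32*P)
1/(-151/l(12) + 640) = 1/(-151/(1 - 32*12) + 640) = 1/(-151/(1 - 384) + 640) = 1/(-151/(-383) + 640) = 1/(-151*(-1/383) + 640) = 1/(151/383 + 640) = 1/(245271/383) = 383/245271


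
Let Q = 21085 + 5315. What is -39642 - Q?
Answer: -66042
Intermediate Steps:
Q = 26400
-39642 - Q = -39642 - 1*26400 = -39642 - 26400 = -66042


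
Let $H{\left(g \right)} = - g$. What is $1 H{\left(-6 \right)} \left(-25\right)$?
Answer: $-150$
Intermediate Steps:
$1 H{\left(-6 \right)} \left(-25\right) = 1 \left(\left(-1\right) \left(-6\right)\right) \left(-25\right) = 1 \cdot 6 \left(-25\right) = 6 \left(-25\right) = -150$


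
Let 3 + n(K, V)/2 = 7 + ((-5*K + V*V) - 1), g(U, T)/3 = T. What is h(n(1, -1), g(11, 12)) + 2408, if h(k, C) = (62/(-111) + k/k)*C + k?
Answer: 89610/37 ≈ 2421.9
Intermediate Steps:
g(U, T) = 3*T
n(K, V) = 6 - 10*K + 2*V² (n(K, V) = -6 + 2*(7 + ((-5*K + V*V) - 1)) = -6 + 2*(7 + ((-5*K + V²) - 1)) = -6 + 2*(7 + ((V² - 5*K) - 1)) = -6 + 2*(7 + (-1 + V² - 5*K)) = -6 + 2*(6 + V² - 5*K) = -6 + (12 - 10*K + 2*V²) = 6 - 10*K + 2*V²)
h(k, C) = k + 49*C/111 (h(k, C) = (62*(-1/111) + 1)*C + k = (-62/111 + 1)*C + k = 49*C/111 + k = k + 49*C/111)
h(n(1, -1), g(11, 12)) + 2408 = ((6 - 10*1 + 2*(-1)²) + 49*(3*12)/111) + 2408 = ((6 - 10 + 2*1) + (49/111)*36) + 2408 = ((6 - 10 + 2) + 588/37) + 2408 = (-2 + 588/37) + 2408 = 514/37 + 2408 = 89610/37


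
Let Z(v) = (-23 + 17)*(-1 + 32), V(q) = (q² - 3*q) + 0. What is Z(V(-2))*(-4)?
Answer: 744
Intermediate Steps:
V(q) = q² - 3*q
Z(v) = -186 (Z(v) = -6*31 = -186)
Z(V(-2))*(-4) = -186*(-4) = 744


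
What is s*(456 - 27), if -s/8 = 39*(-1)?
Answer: 133848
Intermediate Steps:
s = 312 (s = -312*(-1) = -8*(-39) = 312)
s*(456 - 27) = 312*(456 - 27) = 312*429 = 133848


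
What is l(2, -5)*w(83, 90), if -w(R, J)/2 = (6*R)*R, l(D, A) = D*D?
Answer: -330672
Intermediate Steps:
l(D, A) = D²
w(R, J) = -12*R² (w(R, J) = -2*6*R*R = -12*R²)
l(2, -5)*w(83, 90) = 2²*(-12*83²) = 4*(-12*6889) = 4*(-82668) = -330672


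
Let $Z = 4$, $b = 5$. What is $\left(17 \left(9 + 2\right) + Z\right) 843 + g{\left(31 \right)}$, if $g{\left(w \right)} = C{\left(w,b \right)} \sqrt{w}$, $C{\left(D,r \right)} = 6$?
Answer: $161013 + 6 \sqrt{31} \approx 1.6105 \cdot 10^{5}$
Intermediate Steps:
$g{\left(w \right)} = 6 \sqrt{w}$
$\left(17 \left(9 + 2\right) + Z\right) 843 + g{\left(31 \right)} = \left(17 \left(9 + 2\right) + 4\right) 843 + 6 \sqrt{31} = \left(17 \cdot 11 + 4\right) 843 + 6 \sqrt{31} = \left(187 + 4\right) 843 + 6 \sqrt{31} = 191 \cdot 843 + 6 \sqrt{31} = 161013 + 6 \sqrt{31}$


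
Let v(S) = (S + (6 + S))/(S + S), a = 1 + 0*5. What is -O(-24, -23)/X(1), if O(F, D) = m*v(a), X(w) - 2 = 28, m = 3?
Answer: -⅖ ≈ -0.40000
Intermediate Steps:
a = 1 (a = 1 + 0 = 1)
X(w) = 30 (X(w) = 2 + 28 = 30)
v(S) = (6 + 2*S)/(2*S) (v(S) = (6 + 2*S)/((2*S)) = (6 + 2*S)*(1/(2*S)) = (6 + 2*S)/(2*S))
O(F, D) = 12 (O(F, D) = 3*((3 + 1)/1) = 3*(1*4) = 3*4 = 12)
-O(-24, -23)/X(1) = -12/30 = -1*⅖ = -⅖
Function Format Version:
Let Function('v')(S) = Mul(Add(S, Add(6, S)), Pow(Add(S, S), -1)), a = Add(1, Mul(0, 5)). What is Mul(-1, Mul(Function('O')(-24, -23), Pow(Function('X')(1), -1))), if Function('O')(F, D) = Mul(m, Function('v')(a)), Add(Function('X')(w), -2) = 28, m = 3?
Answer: Rational(-2, 5) ≈ -0.40000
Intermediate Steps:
a = 1 (a = Add(1, 0) = 1)
Function('X')(w) = 30 (Function('X')(w) = Add(2, 28) = 30)
Function('v')(S) = Mul(Rational(1, 2), Pow(S, -1), Add(6, Mul(2, S))) (Function('v')(S) = Mul(Add(6, Mul(2, S)), Pow(Mul(2, S), -1)) = Mul(Add(6, Mul(2, S)), Mul(Rational(1, 2), Pow(S, -1))) = Mul(Rational(1, 2), Pow(S, -1), Add(6, Mul(2, S))))
Function('O')(F, D) = 12 (Function('O')(F, D) = Mul(3, Mul(Pow(1, -1), Add(3, 1))) = Mul(3, Mul(1, 4)) = Mul(3, 4) = 12)
Mul(-1, Mul(Function('O')(-24, -23), Pow(Function('X')(1), -1))) = Mul(-1, Mul(12, Pow(30, -1))) = Mul(-1, Mul(12, Rational(1, 30))) = Mul(-1, Rational(2, 5)) = Rational(-2, 5)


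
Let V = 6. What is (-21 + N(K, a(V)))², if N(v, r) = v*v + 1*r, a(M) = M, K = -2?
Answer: 121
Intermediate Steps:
N(v, r) = r + v² (N(v, r) = v² + r = r + v²)
(-21 + N(K, a(V)))² = (-21 + (6 + (-2)²))² = (-21 + (6 + 4))² = (-21 + 10)² = (-11)² = 121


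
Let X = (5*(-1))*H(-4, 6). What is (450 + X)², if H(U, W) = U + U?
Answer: 240100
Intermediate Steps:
H(U, W) = 2*U
X = 40 (X = (5*(-1))*(2*(-4)) = -5*(-8) = 40)
(450 + X)² = (450 + 40)² = 490² = 240100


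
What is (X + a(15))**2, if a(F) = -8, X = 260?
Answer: 63504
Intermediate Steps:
(X + a(15))**2 = (260 - 8)**2 = 252**2 = 63504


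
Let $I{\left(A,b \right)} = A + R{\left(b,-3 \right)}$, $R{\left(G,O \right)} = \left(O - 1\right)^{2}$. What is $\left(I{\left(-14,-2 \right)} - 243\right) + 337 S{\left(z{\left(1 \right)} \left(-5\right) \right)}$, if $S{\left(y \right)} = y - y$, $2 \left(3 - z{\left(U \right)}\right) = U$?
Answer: $-241$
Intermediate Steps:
$z{\left(U \right)} = 3 - \frac{U}{2}$
$R{\left(G,O \right)} = \left(-1 + O\right)^{2}$
$I{\left(A,b \right)} = 16 + A$ ($I{\left(A,b \right)} = A + \left(-1 - 3\right)^{2} = A + \left(-4\right)^{2} = A + 16 = 16 + A$)
$S{\left(y \right)} = 0$
$\left(I{\left(-14,-2 \right)} - 243\right) + 337 S{\left(z{\left(1 \right)} \left(-5\right) \right)} = \left(\left(16 - 14\right) - 243\right) + 337 \cdot 0 = \left(2 - 243\right) + 0 = -241 + 0 = -241$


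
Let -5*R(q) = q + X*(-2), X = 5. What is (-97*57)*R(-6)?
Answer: -88464/5 ≈ -17693.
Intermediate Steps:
R(q) = 2 - q/5 (R(q) = -(q + 5*(-2))/5 = -(q - 10)/5 = -(-10 + q)/5 = 2 - q/5)
(-97*57)*R(-6) = (-97*57)*(2 - ⅕*(-6)) = -5529*(2 + 6/5) = -5529*16/5 = -88464/5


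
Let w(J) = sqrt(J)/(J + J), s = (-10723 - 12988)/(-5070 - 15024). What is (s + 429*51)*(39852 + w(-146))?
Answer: 2920223958354/3349 - 439660337*I*sqrt(146)/5867448 ≈ 8.7197e+8 - 905.41*I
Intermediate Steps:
s = 23711/20094 (s = -23711/(-20094) = -23711*(-1/20094) = 23711/20094 ≈ 1.1800)
w(J) = 1/(2*sqrt(J)) (w(J) = sqrt(J)/((2*J)) = (1/(2*J))*sqrt(J) = 1/(2*sqrt(J)))
(s + 429*51)*(39852 + w(-146)) = (23711/20094 + 429*51)*(39852 + 1/(2*sqrt(-146))) = (23711/20094 + 21879)*(39852 + (-I*sqrt(146)/146)/2) = 439660337*(39852 - I*sqrt(146)/292)/20094 = 2920223958354/3349 - 439660337*I*sqrt(146)/5867448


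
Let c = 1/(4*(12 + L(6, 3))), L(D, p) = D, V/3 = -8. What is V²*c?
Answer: 8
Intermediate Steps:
V = -24 (V = 3*(-8) = -24)
c = 1/72 (c = 1/(4*(12 + 6)) = 1/(4*18) = 1/72 ≈ 0.013889)
V²*c = (-24)²*(1/72) = 576*(1/72) = 8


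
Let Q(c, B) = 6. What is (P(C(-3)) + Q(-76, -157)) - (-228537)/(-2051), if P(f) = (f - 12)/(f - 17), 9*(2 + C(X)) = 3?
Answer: -245405/2344 ≈ -104.69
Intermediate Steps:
C(X) = -5/3 (C(X) = -2 + (⅑)*3 = -2 + ⅓ = -5/3)
P(f) = (-12 + f)/(-17 + f)
(P(C(-3)) + Q(-76, -157)) - (-228537)/(-2051) = ((-12 - 5/3)/(-17 - 5/3) + 6) - (-228537)/(-2051) = (-41/3/(-56/3) + 6) - (-228537)*(-1)/2051 = (-3/56*(-41/3) + 6) - 67*3411/2051 = (41/56 + 6) - 228537/2051 = 377/56 - 228537/2051 = -245405/2344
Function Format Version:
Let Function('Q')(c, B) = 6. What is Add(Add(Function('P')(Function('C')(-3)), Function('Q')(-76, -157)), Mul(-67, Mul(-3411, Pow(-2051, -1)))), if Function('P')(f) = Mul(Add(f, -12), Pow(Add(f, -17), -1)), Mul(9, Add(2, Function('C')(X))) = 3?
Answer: Rational(-245405, 2344) ≈ -104.69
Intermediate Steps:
Function('C')(X) = Rational(-5, 3) (Function('C')(X) = Add(-2, Mul(Rational(1, 9), 3)) = Add(-2, Rational(1, 3)) = Rational(-5, 3))
Function('P')(f) = Mul(Pow(Add(-17, f), -1), Add(-12, f)) (Function('P')(f) = Mul(Add(-12, f), Pow(Add(-17, f), -1)) = Mul(Pow(Add(-17, f), -1), Add(-12, f)))
Add(Add(Function('P')(Function('C')(-3)), Function('Q')(-76, -157)), Mul(-67, Mul(-3411, Pow(-2051, -1)))) = Add(Add(Mul(Pow(Add(-17, Rational(-5, 3)), -1), Add(-12, Rational(-5, 3))), 6), Mul(-67, Mul(-3411, Pow(-2051, -1)))) = Add(Add(Mul(Pow(Rational(-56, 3), -1), Rational(-41, 3)), 6), Mul(-67, Mul(-3411, Rational(-1, 2051)))) = Add(Add(Mul(Rational(-3, 56), Rational(-41, 3)), 6), Mul(-67, Rational(3411, 2051))) = Add(Add(Rational(41, 56), 6), Rational(-228537, 2051)) = Add(Rational(377, 56), Rational(-228537, 2051)) = Rational(-245405, 2344)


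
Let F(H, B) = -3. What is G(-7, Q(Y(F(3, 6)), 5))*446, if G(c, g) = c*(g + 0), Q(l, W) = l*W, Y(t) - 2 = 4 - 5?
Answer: -15610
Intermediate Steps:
Y(t) = 1 (Y(t) = 2 + (4 - 5) = 2 - 1 = 1)
Q(l, W) = W*l
G(c, g) = c*g
G(-7, Q(Y(F(3, 6)), 5))*446 = -35*446 = -15610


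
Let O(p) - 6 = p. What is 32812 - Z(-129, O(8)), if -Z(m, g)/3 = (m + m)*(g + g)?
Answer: 11140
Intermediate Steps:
O(p) = 6 + p
Z(m, g) = -12*g*m (Z(m, g) = -3*(m + m)*(g + g) = -3*2*m*2*g = -12*g*m)
32812 - Z(-129, O(8)) = 32812 - (-12)*(6 + 8)*(-129) = 32812 - (-12)*14*(-129) = 32812 - 1*21672 = 32812 - 21672 = 11140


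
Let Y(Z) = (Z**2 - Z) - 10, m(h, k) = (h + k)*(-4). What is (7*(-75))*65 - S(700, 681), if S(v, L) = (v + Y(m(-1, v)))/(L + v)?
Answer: -54947727/1381 ≈ -39788.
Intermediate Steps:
m(h, k) = -4*h - 4*k
Y(Z) = -10 + Z**2 - Z
S(v, L) = (-14 + (4 - 4*v)**2 + 5*v)/(L + v) (S(v, L) = (v + (-10 + (-4*(-1) - 4*v)**2 - (-4*(-1) - 4*v)))/(L + v) = (v + (-10 + (4 - 4*v)**2 - (4 - 4*v)))/(L + v) = (v + (-10 + (4 - 4*v)**2 + (-4 + 4*v)))/(L + v) = (v + (-14 + (4 - 4*v)**2 + 4*v))/(L + v) = (-14 + (4 - 4*v)**2 + 5*v)/(L + v))
(7*(-75))*65 - S(700, 681) = (7*(-75))*65 - (2 - 27*700 + 16*700**2)/(681 + 700) = -525*65 - (2 - 18900 + 16*490000)/1381 = -34125 - (2 - 18900 + 7840000)/1381 = -34125 - 7821102/1381 = -54947727/1381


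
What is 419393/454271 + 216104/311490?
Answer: 114403252877/70750436895 ≈ 1.6170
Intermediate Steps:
419393/454271 + 216104/311490 = 419393*(1/454271) + 216104*(1/311490) = 419393/454271 + 108052/155745 = 114403252877/70750436895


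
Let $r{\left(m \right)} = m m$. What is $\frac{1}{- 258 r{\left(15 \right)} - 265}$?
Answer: $- \frac{1}{58315} \approx -1.7148 \cdot 10^{-5}$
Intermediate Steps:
$r{\left(m \right)} = m^{2}$
$\frac{1}{- 258 r{\left(15 \right)} - 265} = \frac{1}{- 258 \cdot 15^{2} - 265} = \frac{1}{\left(-258\right) 225 - 265} = \frac{1}{-58050 - 265} = \frac{1}{-58315} = - \frac{1}{58315}$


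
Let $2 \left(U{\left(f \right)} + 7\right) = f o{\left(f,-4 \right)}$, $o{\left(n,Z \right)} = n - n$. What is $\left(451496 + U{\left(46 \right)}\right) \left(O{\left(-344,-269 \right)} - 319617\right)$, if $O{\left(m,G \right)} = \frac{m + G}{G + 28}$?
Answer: $- \frac{34776881128076}{241} \approx -1.443 \cdot 10^{11}$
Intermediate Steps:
$o{\left(n,Z \right)} = 0$
$O{\left(m,G \right)} = \frac{G + m}{28 + G}$
$U{\left(f \right)} = -7$ ($U{\left(f \right)} = -7 + \frac{f 0}{2} = -7 + \frac{1}{2} \cdot 0 = -7 + 0 = -7$)
$\left(451496 + U{\left(46 \right)}\right) \left(O{\left(-344,-269 \right)} - 319617\right) = \left(451496 - 7\right) \left(\frac{-269 - 344}{28 - 269} - 319617\right) = 451489 \left(\frac{1}{-241} \left(-613\right) - 319617\right) = 451489 \left(\left(- \frac{1}{241}\right) \left(-613\right) - 319617\right) = 451489 \left(\frac{613}{241} - 319617\right) = 451489 \left(- \frac{77027084}{241}\right) = - \frac{34776881128076}{241}$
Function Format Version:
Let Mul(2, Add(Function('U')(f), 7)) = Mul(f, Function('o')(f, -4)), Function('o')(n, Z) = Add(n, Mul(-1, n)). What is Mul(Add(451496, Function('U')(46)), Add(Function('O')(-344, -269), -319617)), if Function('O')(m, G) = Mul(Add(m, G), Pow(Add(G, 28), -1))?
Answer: Rational(-34776881128076, 241) ≈ -1.4430e+11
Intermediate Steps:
Function('o')(n, Z) = 0
Function('O')(m, G) = Mul(Pow(Add(28, G), -1), Add(G, m)) (Function('O')(m, G) = Mul(Add(G, m), Pow(Add(28, G), -1)) = Mul(Pow(Add(28, G), -1), Add(G, m)))
Function('U')(f) = -7 (Function('U')(f) = Add(-7, Mul(Rational(1, 2), Mul(f, 0))) = Add(-7, Mul(Rational(1, 2), 0)) = Add(-7, 0) = -7)
Mul(Add(451496, Function('U')(46)), Add(Function('O')(-344, -269), -319617)) = Mul(Add(451496, -7), Add(Mul(Pow(Add(28, -269), -1), Add(-269, -344)), -319617)) = Mul(451489, Add(Mul(Pow(-241, -1), -613), -319617)) = Mul(451489, Add(Mul(Rational(-1, 241), -613), -319617)) = Mul(451489, Add(Rational(613, 241), -319617)) = Mul(451489, Rational(-77027084, 241)) = Rational(-34776881128076, 241)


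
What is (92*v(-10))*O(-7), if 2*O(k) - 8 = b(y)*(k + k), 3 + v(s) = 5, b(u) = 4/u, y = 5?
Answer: -1472/5 ≈ -294.40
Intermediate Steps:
v(s) = 2 (v(s) = -3 + 5 = 2)
O(k) = 4 + 4*k/5 (O(k) = 4 + ((4/5)*(k + k))/2 = 4 + ((4*(⅕))*(2*k))/2 = 4 + (4*(2*k)/5)/2 = 4 + (8*k/5)/2 = 4 + 4*k/5)
(92*v(-10))*O(-7) = (92*2)*(4 + (⅘)*(-7)) = 184*(4 - 28/5) = 184*(-8/5) = -1472/5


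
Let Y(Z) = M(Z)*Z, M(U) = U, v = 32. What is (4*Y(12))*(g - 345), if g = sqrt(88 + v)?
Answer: -198720 + 1152*sqrt(30) ≈ -1.9241e+5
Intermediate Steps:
Y(Z) = Z**2 (Y(Z) = Z*Z = Z**2)
g = 2*sqrt(30) (g = sqrt(88 + 32) = sqrt(120) = 2*sqrt(30) ≈ 10.954)
(4*Y(12))*(g - 345) = (4*12**2)*(2*sqrt(30) - 345) = (4*144)*(-345 + 2*sqrt(30)) = 576*(-345 + 2*sqrt(30)) = -198720 + 1152*sqrt(30)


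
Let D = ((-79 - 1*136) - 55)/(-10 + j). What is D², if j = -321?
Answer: 72900/109561 ≈ 0.66538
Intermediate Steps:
D = 270/331 (D = ((-79 - 1*136) - 55)/(-10 - 321) = ((-79 - 136) - 55)/(-331) = (-215 - 55)*(-1/331) = -270*(-1/331) = 270/331 ≈ 0.81571)
D² = (270/331)² = 72900/109561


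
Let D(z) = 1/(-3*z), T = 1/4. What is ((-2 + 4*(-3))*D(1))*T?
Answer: 7/6 ≈ 1.1667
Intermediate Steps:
T = ¼ ≈ 0.25000
D(z) = -1/(3*z)
((-2 + 4*(-3))*D(1))*T = ((-2 + 4*(-3))*(-⅓/1))*(¼) = ((-2 - 12)*(-⅓*1))*(¼) = -14*(-⅓)*(¼) = (14/3)*(¼) = 7/6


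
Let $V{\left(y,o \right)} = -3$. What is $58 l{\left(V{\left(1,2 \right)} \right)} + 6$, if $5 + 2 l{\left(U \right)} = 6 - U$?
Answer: $122$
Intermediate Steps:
$l{\left(U \right)} = \frac{1}{2} - \frac{U}{2}$ ($l{\left(U \right)} = - \frac{5}{2} + \frac{6 - U}{2} = - \frac{5}{2} - \left(-3 + \frac{U}{2}\right) = \frac{1}{2} - \frac{U}{2}$)
$58 l{\left(V{\left(1,2 \right)} \right)} + 6 = 58 \left(\frac{1}{2} - - \frac{3}{2}\right) + 6 = 58 \left(\frac{1}{2} + \frac{3}{2}\right) + 6 = 58 \cdot 2 + 6 = 116 + 6 = 122$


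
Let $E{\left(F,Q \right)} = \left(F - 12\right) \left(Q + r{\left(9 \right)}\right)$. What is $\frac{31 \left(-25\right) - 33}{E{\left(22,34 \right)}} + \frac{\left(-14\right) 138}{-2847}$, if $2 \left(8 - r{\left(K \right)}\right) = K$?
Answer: $- \frac{525292}{355875} \approx -1.4761$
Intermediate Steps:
$r{\left(K \right)} = 8 - \frac{K}{2}$
$E{\left(F,Q \right)} = \left(-12 + F\right) \left(\frac{7}{2} + Q\right)$ ($E{\left(F,Q \right)} = \left(F - 12\right) \left(Q + \left(8 - \frac{9}{2}\right)\right) = \left(-12 + F\right) \left(Q + \left(8 - \frac{9}{2}\right)\right) = \left(-12 + F\right) \left(Q + \frac{7}{2}\right) = \left(-12 + F\right) \left(\frac{7}{2} + Q\right)$)
$\frac{31 \left(-25\right) - 33}{E{\left(22,34 \right)}} + \frac{\left(-14\right) 138}{-2847} = \frac{31 \left(-25\right) - 33}{-42 - 408 + \frac{7}{2} \cdot 22 + 22 \cdot 34} + \frac{\left(-14\right) 138}{-2847} = \frac{-775 - 33}{-42 - 408 + 77 + 748} - - \frac{644}{949} = - \frac{808}{375} + \frac{644}{949} = - \frac{525292}{355875}$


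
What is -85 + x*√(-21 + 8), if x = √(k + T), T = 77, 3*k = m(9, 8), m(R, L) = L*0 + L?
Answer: -85 + I*√9321/3 ≈ -85.0 + 32.182*I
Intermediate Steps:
m(R, L) = L (m(R, L) = 0 + L = L)
k = 8/3 (k = (⅓)*8 = 8/3 ≈ 2.6667)
x = √717/3 (x = √(8/3 + 77) = √(239/3) = √717/3 ≈ 8.9256)
-85 + x*√(-21 + 8) = -85 + (√717/3)*√(-21 + 8) = -85 + (√717/3)*√(-13) = -85 + (√717/3)*(I*√13) = -85 + I*√9321/3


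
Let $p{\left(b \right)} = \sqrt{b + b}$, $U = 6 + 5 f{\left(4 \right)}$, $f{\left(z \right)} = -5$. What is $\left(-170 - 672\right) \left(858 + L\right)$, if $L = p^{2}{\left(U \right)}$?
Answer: $-690440$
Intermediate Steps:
$U = -19$ ($U = 6 + 5 \left(-5\right) = 6 - 25 = -19$)
$p{\left(b \right)} = \sqrt{2} \sqrt{b}$ ($p{\left(b \right)} = \sqrt{2 b} = \sqrt{2} \sqrt{b}$)
$L = -38$ ($L = \left(\sqrt{2} \sqrt{-19}\right)^{2} = \left(\sqrt{2} i \sqrt{19}\right)^{2} = \left(i \sqrt{38}\right)^{2} = -38$)
$\left(-170 - 672\right) \left(858 + L\right) = \left(-170 - 672\right) \left(858 - 38\right) = \left(-842\right) 820 = -690440$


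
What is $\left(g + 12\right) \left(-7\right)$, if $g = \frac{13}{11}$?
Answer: $- \frac{1015}{11} \approx -92.273$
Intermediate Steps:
$g = \frac{13}{11}$ ($g = 13 \cdot \frac{1}{11} = \frac{13}{11} \approx 1.1818$)
$\left(g + 12\right) \left(-7\right) = \left(\frac{13}{11} + 12\right) \left(-7\right) = \frac{145}{11} \left(-7\right) = - \frac{1015}{11}$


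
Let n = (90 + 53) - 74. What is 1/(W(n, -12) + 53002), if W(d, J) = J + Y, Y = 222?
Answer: 1/53212 ≈ 1.8793e-5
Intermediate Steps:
n = 69 (n = 143 - 74 = 69)
W(d, J) = 222 + J (W(d, J) = J + 222 = 222 + J)
1/(W(n, -12) + 53002) = 1/((222 - 12) + 53002) = 1/(210 + 53002) = 1/53212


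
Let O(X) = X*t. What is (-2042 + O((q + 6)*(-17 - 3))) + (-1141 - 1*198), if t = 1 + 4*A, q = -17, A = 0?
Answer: -3161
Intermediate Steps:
t = 1 (t = 1 + 4*0 = 1 + 0 = 1)
O(X) = X (O(X) = X*1 = X)
(-2042 + O((q + 6)*(-17 - 3))) + (-1141 - 1*198) = (-2042 + (-17 + 6)*(-17 - 3)) + (-1141 - 1*198) = (-2042 - 11*(-20)) + (-1141 - 198) = (-2042 + 220) - 1339 = -1822 - 1339 = -3161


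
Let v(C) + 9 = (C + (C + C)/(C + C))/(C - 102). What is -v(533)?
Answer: 3345/431 ≈ 7.7610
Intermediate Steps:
v(C) = -9 + (1 + C)/(-102 + C) (v(C) = -9 + (C + (C + C)/(C + C))/(C - 102) = -9 + (C + (2*C)/((2*C)))/(-102 + C) = -9 + (C + (2*C)*(1/(2*C)))/(-102 + C) = -9 + (C + 1)/(-102 + C) = -9 + (1 + C)/(-102 + C))
-v(533) = -(919 - 8*533)/(-102 + 533) = -(919 - 4264)/431 = -(-3345)/431 = -1*(-3345/431) = 3345/431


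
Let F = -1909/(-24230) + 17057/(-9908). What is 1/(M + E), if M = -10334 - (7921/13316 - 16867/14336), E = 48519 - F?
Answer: 1432158920837120/54690174160610595429 ≈ 2.6187e-5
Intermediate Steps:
F = -197188369/120035420 (F = -1909*(-1/24230) + 17057*(-1/9908) = 1909/24230 - 17057/9908 = -197188369/120035420 ≈ -1.6428)
E = 5824195731349/120035420 (E = 48519 - 1*(-197188369/120035420) = 48519 + 197188369/120035420 = 5824195731349/120035420 ≈ 48521.)
M = -493157676317/47724544 (M = -10334 - (7921*(1/13316) - 16867*1/14336) = -10334 - (7921/13316 - 16867/14336) = -10334 - 1*(-27761379/47724544) = -10334 + 27761379/47724544 = -493157676317/47724544 ≈ -10333.)
1/(M + E) = 1/(-493157676317/47724544 + 5824195731349/120035420) = 1/(54690174160610595429/1432158920837120) = 1432158920837120/54690174160610595429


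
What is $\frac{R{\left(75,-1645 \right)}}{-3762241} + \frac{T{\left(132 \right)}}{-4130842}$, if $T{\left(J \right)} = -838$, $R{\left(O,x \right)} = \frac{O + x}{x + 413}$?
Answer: $\frac{969428095579}{4786696726171976} \approx 0.00020253$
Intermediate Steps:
$R{\left(O,x \right)} = \frac{O + x}{413 + x}$
$\frac{R{\left(75,-1645 \right)}}{-3762241} + \frac{T{\left(132 \right)}}{-4130842} = \frac{\frac{1}{413 - 1645} \left(75 - 1645\right)}{-3762241} - \frac{838}{-4130842} = \frac{1}{-1232} \left(-1570\right) \left(- \frac{1}{3762241}\right) - - \frac{419}{2065421} = \left(- \frac{1}{1232}\right) \left(-1570\right) \left(- \frac{1}{3762241}\right) + \frac{419}{2065421} = \frac{785}{616} \left(- \frac{1}{3762241}\right) + \frac{419}{2065421} = - \frac{785}{2317540456} + \frac{419}{2065421} = \frac{969428095579}{4786696726171976}$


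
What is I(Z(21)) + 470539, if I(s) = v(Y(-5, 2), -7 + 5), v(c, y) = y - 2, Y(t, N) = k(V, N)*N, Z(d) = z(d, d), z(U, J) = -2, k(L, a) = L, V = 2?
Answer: 470535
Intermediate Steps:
Z(d) = -2
Y(t, N) = 2*N
v(c, y) = -2 + y
I(s) = -4 (I(s) = -2 + (-7 + 5) = -2 - 2 = -4)
I(Z(21)) + 470539 = -4 + 470539 = 470535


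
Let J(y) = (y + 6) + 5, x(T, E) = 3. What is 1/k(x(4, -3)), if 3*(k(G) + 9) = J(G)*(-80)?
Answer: -3/1147 ≈ -0.0026155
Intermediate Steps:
J(y) = 11 + y (J(y) = (6 + y) + 5 = 11 + y)
k(G) = -907/3 - 80*G/3 (k(G) = -9 + ((11 + G)*(-80))/3 = -9 + (-880 - 80*G)/3 = -9 + (-880/3 - 80*G/3) = -907/3 - 80*G/3)
1/k(x(4, -3)) = 1/(-907/3 - 80/3*3) = 1/(-907/3 - 80) = 1/(-1147/3) = -3/1147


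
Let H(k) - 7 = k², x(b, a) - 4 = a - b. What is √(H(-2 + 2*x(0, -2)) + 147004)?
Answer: 99*√15 ≈ 383.43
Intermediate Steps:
x(b, a) = 4 + a - b (x(b, a) = 4 + (a - b) = 4 + a - b)
H(k) = 7 + k²
√(H(-2 + 2*x(0, -2)) + 147004) = √((7 + (-2 + 2*(4 - 2 - 1*0))²) + 147004) = √((7 + (-2 + 2*(4 - 2 + 0))²) + 147004) = √((7 + (-2 + 2*2)²) + 147004) = √((7 + (-2 + 4)²) + 147004) = √((7 + 2²) + 147004) = √((7 + 4) + 147004) = √(11 + 147004) = √147015 = 99*√15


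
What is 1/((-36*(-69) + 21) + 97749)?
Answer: 1/100254 ≈ 9.9747e-6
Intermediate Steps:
1/((-36*(-69) + 21) + 97749) = 1/((2484 + 21) + 97749) = 1/(2505 + 97749) = 1/100254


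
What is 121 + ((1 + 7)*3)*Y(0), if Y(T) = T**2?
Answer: 121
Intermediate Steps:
121 + ((1 + 7)*3)*Y(0) = 121 + ((1 + 7)*3)*0**2 = 121 + (8*3)*0 = 121 + 24*0 = 121 + 0 = 121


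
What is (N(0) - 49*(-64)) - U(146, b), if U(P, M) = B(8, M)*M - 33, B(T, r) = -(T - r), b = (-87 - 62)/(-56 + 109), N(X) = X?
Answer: 8816344/2809 ≈ 3138.6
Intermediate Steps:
b = -149/53 ≈ -2.8113
B(T, r) = r - T
U(P, M) = -33 + M*(-8 + M) (U(P, M) = (M - 1*8)*M - 33 = (M - 8)*M - 33 = (-8 + M)*M - 33 = M*(-8 + M) - 33 = -33 + M*(-8 + M))
(N(0) - 49*(-64)) - U(146, b) = (0 - 49*(-64)) - (-33 - 149*(-8 - 149/53)/53) = (0 + 3136) - (-33 - 149/53*(-573/53)) = 3136 - (-33 + 85377/2809) = 3136 - 1*(-7320/2809) = 3136 + 7320/2809 = 8816344/2809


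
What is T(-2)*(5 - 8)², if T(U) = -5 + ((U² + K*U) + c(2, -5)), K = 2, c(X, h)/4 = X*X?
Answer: 99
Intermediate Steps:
c(X, h) = 4*X² (c(X, h) = 4*(X*X) = 4*X²)
T(U) = 11 + U² + 2*U (T(U) = -5 + ((U² + 2*U) + 4*2²) = -5 + ((U² + 2*U) + 4*4) = -5 + ((U² + 2*U) + 16) = -5 + (16 + U² + 2*U) = 11 + U² + 2*U)
T(-2)*(5 - 8)² = (11 + (-2)² + 2*(-2))*(5 - 8)² = (11 + 4 - 4)*(-3)² = 11*9 = 99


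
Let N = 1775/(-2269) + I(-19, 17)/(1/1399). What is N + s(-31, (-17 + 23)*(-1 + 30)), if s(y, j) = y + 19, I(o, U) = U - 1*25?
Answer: -25423651/2269 ≈ -11205.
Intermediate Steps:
I(o, U) = -25 + U (I(o, U) = U - 25 = -25 + U)
s(y, j) = 19 + y
N = -25396423/2269 (N = 1775/(-2269) + (-25 + 17)/(1/1399) = 1775*(-1/2269) - 8/1/1399 = -1775/2269 - 8*1399 = -1775/2269 - 11192 = -25396423/2269 ≈ -11193.)
N + s(-31, (-17 + 23)*(-1 + 30)) = -25396423/2269 + (19 - 31) = -25396423/2269 - 12 = -25423651/2269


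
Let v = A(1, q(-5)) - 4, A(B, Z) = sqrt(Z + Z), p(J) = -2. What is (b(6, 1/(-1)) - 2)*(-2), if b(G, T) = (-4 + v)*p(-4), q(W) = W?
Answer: -28 + 4*I*sqrt(10) ≈ -28.0 + 12.649*I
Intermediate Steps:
A(B, Z) = sqrt(2)*sqrt(Z) (A(B, Z) = sqrt(2*Z) = sqrt(2)*sqrt(Z))
v = -4 + I*sqrt(10) (v = sqrt(2)*sqrt(-5) - 4 = sqrt(2)*(I*sqrt(5)) - 4 = I*sqrt(10) - 4 = -4 + I*sqrt(10) ≈ -4.0 + 3.1623*I)
b(G, T) = 16 - 2*I*sqrt(10) (b(G, T) = (-4 + (-4 + I*sqrt(10)))*(-2) = (-8 + I*sqrt(10))*(-2) = 16 - 2*I*sqrt(10))
(b(6, 1/(-1)) - 2)*(-2) = ((16 - 2*I*sqrt(10)) - 2)*(-2) = (14 - 2*I*sqrt(10))*(-2) = -28 + 4*I*sqrt(10)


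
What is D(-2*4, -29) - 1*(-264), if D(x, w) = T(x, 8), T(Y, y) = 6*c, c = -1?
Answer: 258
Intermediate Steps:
T(Y, y) = -6 (T(Y, y) = 6*(-1) = -6)
D(x, w) = -6
D(-2*4, -29) - 1*(-264) = -6 - 1*(-264) = -6 + 264 = 258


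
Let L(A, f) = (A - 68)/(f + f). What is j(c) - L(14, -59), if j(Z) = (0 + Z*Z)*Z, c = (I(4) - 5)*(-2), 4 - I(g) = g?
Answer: 58973/59 ≈ 999.54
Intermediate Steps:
I(g) = 4 - g
L(A, f) = (-68 + A)/(2*f) (L(A, f) = (-68 + A)/((2*f)) = (-68 + A)*(1/(2*f)) = (-68 + A)/(2*f))
c = 10 (c = ((4 - 1*4) - 5)*(-2) = ((4 - 4) - 5)*(-2) = (0 - 5)*(-2) = -5*(-2) = 10)
j(Z) = Z³ (j(Z) = (0 + Z²)*Z = Z²*Z = Z³)
j(c) - L(14, -59) = 10³ - (-68 + 14)/(2*(-59)) = 1000 - (-1)*(-54)/(2*59) = 1000 - 1*27/59 = 1000 - 27/59 = 58973/59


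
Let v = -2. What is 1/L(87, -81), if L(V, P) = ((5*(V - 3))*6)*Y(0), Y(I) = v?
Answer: -1/5040 ≈ -0.00019841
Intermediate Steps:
Y(I) = -2
L(V, P) = 180 - 60*V (L(V, P) = ((5*(V - 3))*6)*(-2) = ((5*(-3 + V))*6)*(-2) = ((-15 + 5*V)*6)*(-2) = (-90 + 30*V)*(-2) = 180 - 60*V)
1/L(87, -81) = 1/(180 - 60*87) = 1/(180 - 5220) = 1/(-5040) = -1/5040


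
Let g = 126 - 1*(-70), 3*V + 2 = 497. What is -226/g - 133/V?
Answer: -31679/16170 ≈ -1.9591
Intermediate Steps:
V = 165 (V = -⅔ + (⅓)*497 = -⅔ + 497/3 = 165)
g = 196 (g = 126 + 70 = 196)
-226/g - 133/V = -226/196 - 133/165 = -226*1/196 - 133*1/165 = -113/98 - 133/165 = -31679/16170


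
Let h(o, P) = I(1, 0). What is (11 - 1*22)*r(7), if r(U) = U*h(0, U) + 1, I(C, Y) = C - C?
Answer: -11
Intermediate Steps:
I(C, Y) = 0
h(o, P) = 0
r(U) = 1 (r(U) = U*0 + 1 = 0 + 1 = 1)
(11 - 1*22)*r(7) = (11 - 1*22)*1 = (11 - 22)*1 = -11*1 = -11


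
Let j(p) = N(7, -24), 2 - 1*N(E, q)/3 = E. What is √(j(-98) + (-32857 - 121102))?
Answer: I*√153974 ≈ 392.4*I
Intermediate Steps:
N(E, q) = 6 - 3*E
j(p) = -15 (j(p) = 6 - 3*7 = 6 - 21 = -15)
√(j(-98) + (-32857 - 121102)) = √(-15 + (-32857 - 121102)) = √(-15 - 153959) = √(-153974) = I*√153974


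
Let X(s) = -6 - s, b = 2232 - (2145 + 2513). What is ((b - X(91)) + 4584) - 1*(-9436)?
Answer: 11691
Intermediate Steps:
b = -2426 (b = 2232 - 1*4658 = 2232 - 4658 = -2426)
((b - X(91)) + 4584) - 1*(-9436) = ((-2426 - (-6 - 1*91)) + 4584) - 1*(-9436) = ((-2426 - (-6 - 91)) + 4584) + 9436 = ((-2426 - 1*(-97)) + 4584) + 9436 = ((-2426 + 97) + 4584) + 9436 = (-2329 + 4584) + 9436 = 2255 + 9436 = 11691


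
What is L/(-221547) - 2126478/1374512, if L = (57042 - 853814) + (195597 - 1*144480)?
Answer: 276898461947/152259505032 ≈ 1.8186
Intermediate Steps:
L = -745655 (L = -796772 + (195597 - 144480) = -796772 + 51117 = -745655)
L/(-221547) - 2126478/1374512 = -745655/(-221547) - 2126478/1374512 = -745655*(-1/221547) - 2126478*1/1374512 = 745655/221547 - 1063239/687256 = 276898461947/152259505032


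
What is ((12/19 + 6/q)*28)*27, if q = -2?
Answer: -34020/19 ≈ -1790.5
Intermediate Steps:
((12/19 + 6/q)*28)*27 = ((12/19 + 6/(-2))*28)*27 = ((12*(1/19) + 6*(-1/2))*28)*27 = ((12/19 - 3)*28)*27 = -45/19*28*27 = -1260/19*27 = -34020/19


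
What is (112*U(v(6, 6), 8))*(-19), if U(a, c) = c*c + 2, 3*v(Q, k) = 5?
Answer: -140448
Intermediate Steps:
v(Q, k) = 5/3 (v(Q, k) = (1/3)*5 = 5/3)
U(a, c) = 2 + c**2 (U(a, c) = c**2 + 2 = 2 + c**2)
(112*U(v(6, 6), 8))*(-19) = (112*(2 + 8**2))*(-19) = (112*(2 + 64))*(-19) = (112*66)*(-19) = 7392*(-19) = -140448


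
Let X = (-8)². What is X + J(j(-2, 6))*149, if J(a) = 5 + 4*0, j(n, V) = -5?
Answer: 809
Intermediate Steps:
X = 64
J(a) = 5 (J(a) = 5 + 0 = 5)
X + J(j(-2, 6))*149 = 64 + 5*149 = 64 + 745 = 809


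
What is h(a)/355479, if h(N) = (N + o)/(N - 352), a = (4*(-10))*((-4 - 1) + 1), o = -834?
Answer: 337/34125984 ≈ 9.8752e-6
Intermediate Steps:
a = 160 (a = -40*(-5 + 1) = -40*(-4) = 160)
h(N) = (-834 + N)/(-352 + N) (h(N) = (N - 834)/(N - 352) = (-834 + N)/(-352 + N))
h(a)/355479 = ((-834 + 160)/(-352 + 160))/355479 = (-674/(-192))*(1/355479) = -1/192*(-674)*(1/355479) = (337/96)*(1/355479) = 337/34125984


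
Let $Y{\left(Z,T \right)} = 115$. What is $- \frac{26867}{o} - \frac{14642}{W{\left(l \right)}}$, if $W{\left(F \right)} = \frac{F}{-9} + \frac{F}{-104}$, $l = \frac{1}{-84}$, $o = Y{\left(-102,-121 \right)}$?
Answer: $- \frac{132392485891}{12995} \approx -1.0188 \cdot 10^{7}$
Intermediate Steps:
$o = 115$
$l = - \frac{1}{84} \approx -0.011905$
$W{\left(F \right)} = - \frac{113 F}{936}$ ($W{\left(F \right)} = F \left(- \frac{1}{9}\right) + F \left(- \frac{1}{104}\right) = - \frac{F}{9} - \frac{F}{104} = - \frac{113 F}{936}$)
$- \frac{26867}{o} - \frac{14642}{W{\left(l \right)}} = - \frac{26867}{115} - \frac{14642}{\left(- \frac{113}{936}\right) \left(- \frac{1}{84}\right)} = \left(-26867\right) \frac{1}{115} - \frac{14642}{\frac{113}{78624}} = - \frac{26867}{115} - \frac{1151212608}{113} = - \frac{132392485891}{12995}$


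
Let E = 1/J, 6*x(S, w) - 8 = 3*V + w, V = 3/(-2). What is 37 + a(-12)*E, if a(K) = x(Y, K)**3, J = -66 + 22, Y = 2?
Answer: 2818097/76032 ≈ 37.065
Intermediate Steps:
V = -3/2 (V = 3*(-1/2) = -3/2 ≈ -1.5000)
x(S, w) = 7/12 + w/6 (x(S, w) = 4/3 + (3*(-3/2) + w)/6 = 4/3 + (-9/2 + w)/6 = 4/3 + (-3/4 + w/6) = 7/12 + w/6)
J = -44
E = -1/44 (E = 1/(-44) = -1/44 ≈ -0.022727)
a(K) = (7/12 + K/6)**3
37 + a(-12)*E = 37 + ((7 + 2*(-12))**3/1728)*(-1/44) = 37 + ((7 - 24)**3/1728)*(-1/44) = 37 + ((1/1728)*(-17)**3)*(-1/44) = 37 + ((1/1728)*(-4913))*(-1/44) = 37 - 4913/1728*(-1/44) = 37 + 4913/76032 = 2818097/76032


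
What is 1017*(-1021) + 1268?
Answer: -1037089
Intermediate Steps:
1017*(-1021) + 1268 = -1038357 + 1268 = -1037089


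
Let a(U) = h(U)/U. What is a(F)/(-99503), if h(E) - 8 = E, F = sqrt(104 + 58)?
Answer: -1/99503 - 4*sqrt(2)/895527 ≈ -1.6367e-5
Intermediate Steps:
F = 9*sqrt(2) (F = sqrt(162) = 9*sqrt(2) ≈ 12.728)
h(E) = 8 + E
a(U) = (8 + U)/U
a(F)/(-99503) = ((8 + 9*sqrt(2))/((9*sqrt(2))))/(-99503) = ((sqrt(2)/18)*(8 + 9*sqrt(2)))*(-1/99503) = (sqrt(2)*(8 + 9*sqrt(2))/18)*(-1/99503) = -sqrt(2)*(8 + 9*sqrt(2))/1791054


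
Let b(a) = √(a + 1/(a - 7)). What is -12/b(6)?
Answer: -12*√5/5 ≈ -5.3666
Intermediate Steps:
b(a) = √(a + 1/(-7 + a))
-12/b(6) = -12/√((1 + 6*(-7 + 6))/(-7 + 6)) = -12/√((1 + 6*(-1))/(-1)) = -12/√(-(1 - 6)) = -12/√(-1*(-5)) = -12/√5 = (√5/5)*(-12) = -12*√5/5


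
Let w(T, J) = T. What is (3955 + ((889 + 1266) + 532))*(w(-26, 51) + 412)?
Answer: 2563812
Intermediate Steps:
(3955 + ((889 + 1266) + 532))*(w(-26, 51) + 412) = (3955 + ((889 + 1266) + 532))*(-26 + 412) = (3955 + (2155 + 532))*386 = (3955 + 2687)*386 = 6642*386 = 2563812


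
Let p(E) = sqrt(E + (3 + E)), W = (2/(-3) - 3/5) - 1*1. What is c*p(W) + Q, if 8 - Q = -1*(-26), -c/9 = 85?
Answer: -18 - 51*I*sqrt(345) ≈ -18.0 - 947.28*I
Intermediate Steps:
c = -765 (c = -9*85 = -765)
W = -34/15 (W = (2*(-1/3) - 3*1/5) - 1 = (-2/3 - 3/5) - 1 = -19/15 - 1 = -34/15 ≈ -2.2667)
p(E) = sqrt(3 + 2*E)
Q = -18 (Q = 8 - (-1)*(-26) = 8 - 1*26 = 8 - 26 = -18)
c*p(W) + Q = -765*sqrt(3 + 2*(-34/15)) - 18 = -765*sqrt(3 - 68/15) - 18 = -51*I*sqrt(345) - 18 = -18 - 51*I*sqrt(345)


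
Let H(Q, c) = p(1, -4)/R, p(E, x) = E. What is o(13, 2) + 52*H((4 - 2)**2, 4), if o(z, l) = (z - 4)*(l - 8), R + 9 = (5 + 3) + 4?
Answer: -110/3 ≈ -36.667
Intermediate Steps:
R = 3 (R = -9 + ((5 + 3) + 4) = -9 + (8 + 4) = -9 + 12 = 3)
H(Q, c) = 1/3
o(z, l) = (-8 + l)*(-4 + z) (o(z, l) = (-4 + z)*(-8 + l) = (-8 + l)*(-4 + z))
o(13, 2) + 52*H((4 - 2)**2, 4) = (32 - 8*13 - 4*2 + 2*13) + 52*(1/3) = (32 - 104 - 8 + 26) + 52/3 = -54 + 52/3 = -110/3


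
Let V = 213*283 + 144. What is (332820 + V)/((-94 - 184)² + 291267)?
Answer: 393243/368551 ≈ 1.0670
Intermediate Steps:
V = 60423 (V = 60279 + 144 = 60423)
(332820 + V)/((-94 - 184)² + 291267) = (332820 + 60423)/((-94 - 184)² + 291267) = 393243/((-278)² + 291267) = 393243/(77284 + 291267) = 393243/368551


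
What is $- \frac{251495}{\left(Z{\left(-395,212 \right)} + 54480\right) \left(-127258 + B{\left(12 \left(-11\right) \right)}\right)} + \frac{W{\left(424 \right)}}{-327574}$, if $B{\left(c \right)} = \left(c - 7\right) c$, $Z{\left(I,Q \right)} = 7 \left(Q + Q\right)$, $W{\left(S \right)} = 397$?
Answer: $- \frac{5584910381}{4766324867824} \approx -0.0011717$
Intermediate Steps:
$Z{\left(I,Q \right)} = 14 Q$ ($Z{\left(I,Q \right)} = 7 \cdot 2 Q = 14 Q$)
$B{\left(c \right)} = c \left(-7 + c\right)$ ($B{\left(c \right)} = \left(-7 + c\right) c = c \left(-7 + c\right)$)
$- \frac{251495}{\left(Z{\left(-395,212 \right)} + 54480\right) \left(-127258 + B{\left(12 \left(-11\right) \right)}\right)} + \frac{W{\left(424 \right)}}{-327574} = - \frac{251495}{\left(14 \cdot 212 + 54480\right) \left(-127258 + 12 \left(-11\right) \left(-7 + 12 \left(-11\right)\right)\right)} + \frac{397}{-327574} = - \frac{251495}{\left(2968 + 54480\right) \left(-127258 - 132 \left(-7 - 132\right)\right)} + 397 \left(- \frac{1}{327574}\right) = - \frac{251495}{57448 \left(-127258 - -18348\right)} - \frac{397}{327574} = - \frac{251495}{57448 \left(-127258 + 18348\right)} - \frac{397}{327574} = - \frac{251495}{57448 \left(-108910\right)} - \frac{397}{327574} = - \frac{251495}{-6256661680} - \frac{397}{327574} = \left(-251495\right) \left(- \frac{1}{6256661680}\right) - \frac{397}{327574} = \frac{50299}{1251332336} - \frac{397}{327574} = - \frac{5584910381}{4766324867824}$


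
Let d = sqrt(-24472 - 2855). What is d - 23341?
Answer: -23341 + I*sqrt(27327) ≈ -23341.0 + 165.31*I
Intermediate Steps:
d = I*sqrt(27327) (d = sqrt(-27327) = I*sqrt(27327) ≈ 165.31*I)
d - 23341 = I*sqrt(27327) - 23341 = -23341 + I*sqrt(27327)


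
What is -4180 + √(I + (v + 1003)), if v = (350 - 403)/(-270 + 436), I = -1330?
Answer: -4180 + I*√9019610/166 ≈ -4180.0 + 18.092*I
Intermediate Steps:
v = -53/166 ≈ -0.31928
-4180 + √(I + (v + 1003)) = -4180 + √(-1330 + (-53/166 + 1003)) = -4180 + √(-1330 + 166445/166) = -4180 + √(-54335/166) = -4180 + I*√9019610/166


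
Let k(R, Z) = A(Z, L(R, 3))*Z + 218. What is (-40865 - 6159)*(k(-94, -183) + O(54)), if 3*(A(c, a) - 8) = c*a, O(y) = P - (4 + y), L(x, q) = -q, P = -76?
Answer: 1639679856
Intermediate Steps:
O(y) = -80 - y (O(y) = -76 - (4 + y) = -76 + (-4 - y) = -80 - y)
A(c, a) = 8 + a*c/3 (A(c, a) = 8 + (c*a)/3 = 8 + (a*c)/3 = 8 + a*c/3)
k(R, Z) = 218 + Z*(8 - Z) (k(R, Z) = (8 + (-1*3)*Z/3)*Z + 218 = (8 + (⅓)*(-3)*Z)*Z + 218 = (8 - Z)*Z + 218 = Z*(8 - Z) + 218 = 218 + Z*(8 - Z))
(-40865 - 6159)*(k(-94, -183) + O(54)) = (-40865 - 6159)*((218 - 1*(-183)*(-8 - 183)) + (-80 - 1*54)) = -47024*((218 - 1*(-183)*(-191)) + (-80 - 54)) = -47024*((218 - 34953) - 134) = -47024*(-34735 - 134) = -47024*(-34869) = 1639679856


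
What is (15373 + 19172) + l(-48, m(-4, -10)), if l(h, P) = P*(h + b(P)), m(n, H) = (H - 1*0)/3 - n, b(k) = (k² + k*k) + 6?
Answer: 931975/27 ≈ 34518.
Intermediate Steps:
b(k) = 6 + 2*k² (b(k) = (k² + k²) + 6 = 2*k² + 6 = 6 + 2*k²)
m(n, H) = -n + H/3 (m(n, H) = (H + 0)*(⅓) - n = H*(⅓) - n = H/3 - n = -n + H/3)
l(h, P) = P*(6 + h + 2*P²) (l(h, P) = P*(h + (6 + 2*P²)) = P*(6 + h + 2*P²))
(15373 + 19172) + l(-48, m(-4, -10)) = (15373 + 19172) + (-1*(-4) + (⅓)*(-10))*(6 - 48 + 2*(-1*(-4) + (⅓)*(-10))²) = 34545 + (4 - 10/3)*(6 - 48 + 2*(4 - 10/3)²) = 34545 + 2*(6 - 48 + 2*(⅔)²)/3 = 34545 + 2*(6 - 48 + 2*(4/9))/3 = 34545 + 2*(6 - 48 + 8/9)/3 = 34545 + (⅔)*(-370/9) = 34545 - 740/27 = 931975/27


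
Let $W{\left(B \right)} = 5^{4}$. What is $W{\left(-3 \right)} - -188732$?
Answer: $189357$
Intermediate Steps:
$W{\left(B \right)} = 625$
$W{\left(-3 \right)} - -188732 = 625 - -188732 = 625 + 188732 = 189357$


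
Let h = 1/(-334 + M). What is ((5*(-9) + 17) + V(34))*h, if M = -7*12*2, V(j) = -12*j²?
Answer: 6950/251 ≈ 27.689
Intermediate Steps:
M = -168 (M = -84*2 = -168)
h = -1/502 (h = 1/(-334 - 168) = 1/(-502) = -1/502 ≈ -0.0019920)
((5*(-9) + 17) + V(34))*h = ((5*(-9) + 17) - 12*34²)*(-1/502) = ((-45 + 17) - 12*1156)*(-1/502) = (-28 - 13872)*(-1/502) = -13900*(-1/502) = 6950/251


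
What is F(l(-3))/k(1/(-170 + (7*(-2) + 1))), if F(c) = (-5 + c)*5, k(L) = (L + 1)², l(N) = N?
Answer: -334890/8281 ≈ -40.441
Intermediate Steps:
k(L) = (1 + L)²
F(c) = -25 + 5*c
F(l(-3))/k(1/(-170 + (7*(-2) + 1))) = (-25 + 5*(-3))/((1 + 1/(-170 + (7*(-2) + 1)))²) = (-25 - 15)/((1 + 1/(-170 + (-14 + 1)))²) = -40/(1 + 1/(-170 - 13))² = -40/(1 + 1/(-183))² = -40/(1 - 1/183)² = -40/((182/183)²) = -40/33124/33489 = -40*33489/33124 = -334890/8281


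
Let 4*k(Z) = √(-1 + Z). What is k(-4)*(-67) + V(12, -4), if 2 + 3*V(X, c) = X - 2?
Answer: 8/3 - 67*I*√5/4 ≈ 2.6667 - 37.454*I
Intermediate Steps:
V(X, c) = -4/3 + X/3 (V(X, c) = -⅔ + (X - 2)/3 = -⅔ + (-2 + X)/3 = -⅔ + (-⅔ + X/3) = -4/3 + X/3)
k(Z) = √(-1 + Z)/4
k(-4)*(-67) + V(12, -4) = (√(-1 - 4)/4)*(-67) + (-4/3 + (⅓)*12) = (√(-5)/4)*(-67) + (-4/3 + 4) = ((I*√5)/4)*(-67) + 8/3 = (I*√5/4)*(-67) + 8/3 = -67*I*√5/4 + 8/3 = 8/3 - 67*I*√5/4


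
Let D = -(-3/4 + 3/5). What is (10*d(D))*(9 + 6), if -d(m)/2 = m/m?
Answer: -300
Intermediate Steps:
D = 3/20 (D = -(-3*¼ + 3*(⅕)) = -(-¾ + ⅗) = -1*(-3/20) = 3/20 ≈ 0.15000)
d(m) = -2 (d(m) = -2*m/m = -2*1 = -2)
(10*d(D))*(9 + 6) = (10*(-2))*(9 + 6) = -20*15 = -300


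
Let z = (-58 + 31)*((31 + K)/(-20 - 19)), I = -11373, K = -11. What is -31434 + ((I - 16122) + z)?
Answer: -765897/13 ≈ -58915.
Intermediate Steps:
z = 180/13 (z = (-58 + 31)*((31 - 11)/(-20 - 19)) = -540/(-39) = -540*(-1)/39 = -27*(-20/39) = 180/13 ≈ 13.846)
-31434 + ((I - 16122) + z) = -31434 + ((-11373 - 16122) + 180/13) = -31434 + (-27495 + 180/13) = -31434 - 357255/13 = -765897/13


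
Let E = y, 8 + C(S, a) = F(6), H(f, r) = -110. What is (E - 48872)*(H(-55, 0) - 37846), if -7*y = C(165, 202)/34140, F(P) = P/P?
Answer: 5277434119877/2845 ≈ 1.8550e+9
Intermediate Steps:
F(P) = 1
C(S, a) = -7 (C(S, a) = -8 + 1 = -7)
y = 1/34140 (y = -(-1)/34140 = -⅐*(-7/34140) = 1/34140 ≈ 2.9291e-5)
E = 1/34140 ≈ 2.9291e-5
(E - 48872)*(H(-55, 0) - 37846) = (1/34140 - 48872)*(-110 - 37846) = -1668490079/34140*(-37956) = 5277434119877/2845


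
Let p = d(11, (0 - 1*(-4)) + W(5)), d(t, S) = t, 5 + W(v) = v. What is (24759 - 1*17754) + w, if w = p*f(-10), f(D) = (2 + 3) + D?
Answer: 6950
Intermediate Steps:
W(v) = -5 + v
p = 11
f(D) = 5 + D
w = -55 (w = 11*(5 - 10) = 11*(-5) = -55)
(24759 - 1*17754) + w = (24759 - 1*17754) - 55 = (24759 - 17754) - 55 = 7005 - 55 = 6950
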